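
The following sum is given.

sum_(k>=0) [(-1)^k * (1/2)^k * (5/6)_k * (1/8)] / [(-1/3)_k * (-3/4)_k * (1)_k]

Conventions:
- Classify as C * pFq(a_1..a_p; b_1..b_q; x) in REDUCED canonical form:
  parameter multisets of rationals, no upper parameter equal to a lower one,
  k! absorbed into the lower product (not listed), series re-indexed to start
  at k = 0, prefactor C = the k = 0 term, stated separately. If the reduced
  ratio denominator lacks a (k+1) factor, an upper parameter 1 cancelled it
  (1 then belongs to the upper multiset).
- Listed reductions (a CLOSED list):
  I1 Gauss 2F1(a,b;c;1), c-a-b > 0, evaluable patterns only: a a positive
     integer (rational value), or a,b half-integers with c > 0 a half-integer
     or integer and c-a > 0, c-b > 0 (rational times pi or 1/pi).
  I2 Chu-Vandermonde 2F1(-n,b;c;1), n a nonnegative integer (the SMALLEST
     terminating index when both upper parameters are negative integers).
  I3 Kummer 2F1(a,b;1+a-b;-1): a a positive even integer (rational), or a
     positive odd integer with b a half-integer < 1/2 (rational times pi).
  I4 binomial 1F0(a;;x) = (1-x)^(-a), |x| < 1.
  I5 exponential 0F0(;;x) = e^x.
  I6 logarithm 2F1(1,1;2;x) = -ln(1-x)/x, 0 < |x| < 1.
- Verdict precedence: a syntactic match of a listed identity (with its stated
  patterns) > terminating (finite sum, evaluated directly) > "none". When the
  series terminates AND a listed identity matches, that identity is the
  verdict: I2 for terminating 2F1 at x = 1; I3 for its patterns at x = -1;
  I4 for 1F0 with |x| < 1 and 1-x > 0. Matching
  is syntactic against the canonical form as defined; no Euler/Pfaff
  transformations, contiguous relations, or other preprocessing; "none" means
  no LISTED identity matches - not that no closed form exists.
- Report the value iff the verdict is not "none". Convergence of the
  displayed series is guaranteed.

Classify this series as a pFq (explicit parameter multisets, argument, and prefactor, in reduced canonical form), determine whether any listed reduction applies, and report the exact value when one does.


With C = 1/8: the canonical form is 1F2(5/6; -3/4, -1/3; -1/2). Verdict: none. Every listed pattern misses the 1F2 form at -1/2, upper {5/6}.

Key observation: with t_0 = 1/8, the (-1)^k factor (C = 1/8) folds into the argument's sign.
Step ratio: r(k) = (-1/2) * (k+5/6) / [(k-3/4) (k-1/3) (k+1)] - rational; roots negated = parameters, x = (-1/2), C = 1/8.


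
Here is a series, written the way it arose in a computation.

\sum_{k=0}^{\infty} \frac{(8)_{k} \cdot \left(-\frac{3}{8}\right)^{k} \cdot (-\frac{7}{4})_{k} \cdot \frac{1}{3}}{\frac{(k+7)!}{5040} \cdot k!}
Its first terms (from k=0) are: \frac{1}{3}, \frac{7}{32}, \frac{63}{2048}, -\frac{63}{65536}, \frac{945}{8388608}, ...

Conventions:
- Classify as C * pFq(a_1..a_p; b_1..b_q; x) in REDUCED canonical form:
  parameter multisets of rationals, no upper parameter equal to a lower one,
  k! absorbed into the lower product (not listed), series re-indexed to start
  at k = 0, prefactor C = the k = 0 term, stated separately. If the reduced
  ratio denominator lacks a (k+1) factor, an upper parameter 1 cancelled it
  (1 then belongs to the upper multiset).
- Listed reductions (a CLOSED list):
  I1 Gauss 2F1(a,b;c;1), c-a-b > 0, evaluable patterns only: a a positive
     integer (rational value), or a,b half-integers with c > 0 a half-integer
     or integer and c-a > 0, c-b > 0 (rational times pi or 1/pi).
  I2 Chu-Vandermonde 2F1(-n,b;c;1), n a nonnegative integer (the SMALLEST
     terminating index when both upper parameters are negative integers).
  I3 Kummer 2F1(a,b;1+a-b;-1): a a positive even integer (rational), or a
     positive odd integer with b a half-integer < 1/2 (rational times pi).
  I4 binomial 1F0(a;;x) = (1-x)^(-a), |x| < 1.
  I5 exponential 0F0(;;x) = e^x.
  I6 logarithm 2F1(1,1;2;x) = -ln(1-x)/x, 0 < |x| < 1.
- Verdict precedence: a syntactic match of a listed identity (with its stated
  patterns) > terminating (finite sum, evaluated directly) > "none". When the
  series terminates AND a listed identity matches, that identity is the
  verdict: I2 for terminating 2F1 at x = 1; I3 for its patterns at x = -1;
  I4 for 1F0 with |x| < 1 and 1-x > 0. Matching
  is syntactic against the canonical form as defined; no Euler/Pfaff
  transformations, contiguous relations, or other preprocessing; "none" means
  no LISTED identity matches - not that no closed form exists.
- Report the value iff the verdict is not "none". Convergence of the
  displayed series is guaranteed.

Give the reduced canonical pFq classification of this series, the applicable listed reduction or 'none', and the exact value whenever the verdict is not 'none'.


The series (x = -\frac{3}{8}) is 1F0: upper {-\frac{7}{4}}, lower {-}, prefactor \frac{1}{3}. Verdict: this is the binomial series (I4) (the 1F0 binomial series: exponent 7/4, x = -\frac{3}{8}). Value: \frac{1}{3} \cdot \left(\frac{11}{8}\right)^{\frac{7}{4}}.

Key step: t_0 being \frac{1}{3}, the denominator's factorial ratio (C = 1/3, x = -3/8) is a lower Pochhammer.
Adjacent-term ratio: r(k) = -\frac{3}{8} * (k-\frac{7}{4}) / [(k+1)] - rational in k, leading ratio -\frac{3}{8}; with t_0 = \frac{1}{3}, classification follows.


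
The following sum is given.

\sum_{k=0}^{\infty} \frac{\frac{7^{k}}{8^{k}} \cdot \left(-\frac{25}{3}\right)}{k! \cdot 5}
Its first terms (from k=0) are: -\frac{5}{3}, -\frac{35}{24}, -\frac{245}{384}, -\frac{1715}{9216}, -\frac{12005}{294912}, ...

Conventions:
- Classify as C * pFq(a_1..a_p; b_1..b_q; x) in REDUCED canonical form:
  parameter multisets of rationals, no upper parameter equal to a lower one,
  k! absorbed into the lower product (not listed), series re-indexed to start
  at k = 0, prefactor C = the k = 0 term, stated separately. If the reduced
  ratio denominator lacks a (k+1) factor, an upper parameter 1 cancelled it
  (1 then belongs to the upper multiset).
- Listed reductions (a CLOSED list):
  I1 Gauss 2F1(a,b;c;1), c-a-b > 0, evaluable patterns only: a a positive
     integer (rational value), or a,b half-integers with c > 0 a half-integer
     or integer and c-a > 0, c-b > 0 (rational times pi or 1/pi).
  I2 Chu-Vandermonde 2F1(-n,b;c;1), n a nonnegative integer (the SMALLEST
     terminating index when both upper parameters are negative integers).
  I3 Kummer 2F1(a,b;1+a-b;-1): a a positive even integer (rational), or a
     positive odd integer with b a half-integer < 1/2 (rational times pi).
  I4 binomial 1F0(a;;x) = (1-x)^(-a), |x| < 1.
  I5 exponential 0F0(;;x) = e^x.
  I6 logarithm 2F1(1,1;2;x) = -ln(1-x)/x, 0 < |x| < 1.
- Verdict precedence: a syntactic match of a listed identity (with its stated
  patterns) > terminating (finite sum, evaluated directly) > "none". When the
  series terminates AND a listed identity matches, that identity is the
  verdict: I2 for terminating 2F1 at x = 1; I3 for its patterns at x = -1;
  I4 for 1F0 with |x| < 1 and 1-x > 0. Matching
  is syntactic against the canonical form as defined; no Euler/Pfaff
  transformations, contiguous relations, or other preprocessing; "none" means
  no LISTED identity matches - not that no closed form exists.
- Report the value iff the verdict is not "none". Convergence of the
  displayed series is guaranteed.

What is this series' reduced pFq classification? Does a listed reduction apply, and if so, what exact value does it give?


With C = -\frac{5}{3}: the canonical form is 0F0(-; -; \frac{7}{8}). Verdict: exponential (I5) fires (the 0F0 exponential series at x = \frac{7}{8}). Value: \left(-\frac{5}{3}\right) \cdot e^{\frac{7}{8}}.

Structural cue: with t_0 = -\frac{5}{3}, the constant factors (prefactor -5/3) combine into one prefactor.
Consecutive-term ratio: r(k) = \frac{7}{8} * 1 / [(k+1)] - rational; roots negated = parameters, x = \frac{7}{8}, C = -\frac{5}{3}.


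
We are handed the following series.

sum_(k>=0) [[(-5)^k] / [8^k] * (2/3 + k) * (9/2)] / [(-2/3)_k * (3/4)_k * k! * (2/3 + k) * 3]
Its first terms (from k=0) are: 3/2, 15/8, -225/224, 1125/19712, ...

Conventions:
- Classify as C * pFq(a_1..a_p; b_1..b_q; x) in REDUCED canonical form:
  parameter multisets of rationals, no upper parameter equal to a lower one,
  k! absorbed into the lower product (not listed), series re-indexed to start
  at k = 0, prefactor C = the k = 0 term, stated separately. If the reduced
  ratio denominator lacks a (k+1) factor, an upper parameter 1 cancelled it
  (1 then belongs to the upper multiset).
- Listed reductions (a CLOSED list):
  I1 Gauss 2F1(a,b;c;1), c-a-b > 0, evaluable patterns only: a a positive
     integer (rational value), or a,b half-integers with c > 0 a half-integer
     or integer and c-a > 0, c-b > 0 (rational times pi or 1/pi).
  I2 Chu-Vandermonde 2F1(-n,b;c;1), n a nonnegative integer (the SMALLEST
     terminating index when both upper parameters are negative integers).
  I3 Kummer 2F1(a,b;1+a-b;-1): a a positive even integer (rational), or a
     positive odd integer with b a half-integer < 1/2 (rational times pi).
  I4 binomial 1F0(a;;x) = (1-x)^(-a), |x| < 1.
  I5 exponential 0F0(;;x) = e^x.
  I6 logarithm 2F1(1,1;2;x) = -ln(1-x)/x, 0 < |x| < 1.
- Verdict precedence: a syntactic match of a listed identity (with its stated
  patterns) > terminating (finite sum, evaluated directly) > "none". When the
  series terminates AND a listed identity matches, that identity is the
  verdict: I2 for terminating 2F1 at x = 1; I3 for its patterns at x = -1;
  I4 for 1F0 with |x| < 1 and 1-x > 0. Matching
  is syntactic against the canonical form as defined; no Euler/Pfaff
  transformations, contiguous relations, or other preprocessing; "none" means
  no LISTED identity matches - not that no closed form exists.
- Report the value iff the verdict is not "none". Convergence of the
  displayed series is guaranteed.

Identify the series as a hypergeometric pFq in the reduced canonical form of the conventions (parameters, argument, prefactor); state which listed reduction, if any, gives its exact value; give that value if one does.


Canonical form: C = 3/2 times 0F2 with upper {-}, lower {-2/3, 3/4}, x = -5/8. Verdict: none - at argument -5/8 the multisets {-} ; {-2/3, 3/4} match no listed identity.

First insight: t_0 being 3/2, the constant factors (prefactor 3/2) combine into one prefactor.
Consecutive-term ratio: r(k) = (-5/8) * 1 / [(k-2/3) (k+3/4) (k+1)] - poly over poly, x = (-5/8) from leading terms; C = 3/2 at k = 0.


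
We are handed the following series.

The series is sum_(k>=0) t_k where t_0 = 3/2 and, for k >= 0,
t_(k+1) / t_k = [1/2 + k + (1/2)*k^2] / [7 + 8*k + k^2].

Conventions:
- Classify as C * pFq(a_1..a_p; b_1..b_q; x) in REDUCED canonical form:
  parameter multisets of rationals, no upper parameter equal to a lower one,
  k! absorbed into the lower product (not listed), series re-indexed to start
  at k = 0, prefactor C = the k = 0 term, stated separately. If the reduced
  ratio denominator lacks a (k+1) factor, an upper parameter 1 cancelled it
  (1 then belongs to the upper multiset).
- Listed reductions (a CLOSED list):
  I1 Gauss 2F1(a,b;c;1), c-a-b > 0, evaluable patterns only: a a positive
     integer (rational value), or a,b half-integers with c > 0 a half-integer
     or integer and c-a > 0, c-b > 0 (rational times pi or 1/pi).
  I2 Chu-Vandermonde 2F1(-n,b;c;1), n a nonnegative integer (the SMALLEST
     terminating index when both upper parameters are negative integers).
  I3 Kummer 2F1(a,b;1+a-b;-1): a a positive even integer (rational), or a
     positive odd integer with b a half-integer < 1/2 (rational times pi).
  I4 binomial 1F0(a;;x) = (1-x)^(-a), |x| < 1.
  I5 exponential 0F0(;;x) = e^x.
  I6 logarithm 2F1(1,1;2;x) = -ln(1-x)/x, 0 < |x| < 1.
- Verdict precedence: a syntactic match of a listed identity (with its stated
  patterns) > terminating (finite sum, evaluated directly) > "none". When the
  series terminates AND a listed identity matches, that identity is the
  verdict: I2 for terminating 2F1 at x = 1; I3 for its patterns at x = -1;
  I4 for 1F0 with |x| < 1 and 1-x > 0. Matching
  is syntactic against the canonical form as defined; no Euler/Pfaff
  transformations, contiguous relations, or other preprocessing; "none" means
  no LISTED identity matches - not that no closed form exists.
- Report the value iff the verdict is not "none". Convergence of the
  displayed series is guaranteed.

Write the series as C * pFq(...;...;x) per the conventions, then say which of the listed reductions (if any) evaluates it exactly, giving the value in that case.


Prefactor 3/2, argument 1/2: 2F1 with upper {1, 1} over lower {7}. Verdict: none. A 2F1 with upper {1, 1} fits none of I1-I6 at x = 1/2; the sum runs forever.

Key step: t_0 = 3/2 here, and factor the ratio over Q (prefactor 3/2): negated roots = parameters.
Step ratio: r(k) = (1/2) * (k+1) (k+1) / [(k+7) (k+1)] - rational in k. x = (1/2); t_0 = 3/2; negate the roots.


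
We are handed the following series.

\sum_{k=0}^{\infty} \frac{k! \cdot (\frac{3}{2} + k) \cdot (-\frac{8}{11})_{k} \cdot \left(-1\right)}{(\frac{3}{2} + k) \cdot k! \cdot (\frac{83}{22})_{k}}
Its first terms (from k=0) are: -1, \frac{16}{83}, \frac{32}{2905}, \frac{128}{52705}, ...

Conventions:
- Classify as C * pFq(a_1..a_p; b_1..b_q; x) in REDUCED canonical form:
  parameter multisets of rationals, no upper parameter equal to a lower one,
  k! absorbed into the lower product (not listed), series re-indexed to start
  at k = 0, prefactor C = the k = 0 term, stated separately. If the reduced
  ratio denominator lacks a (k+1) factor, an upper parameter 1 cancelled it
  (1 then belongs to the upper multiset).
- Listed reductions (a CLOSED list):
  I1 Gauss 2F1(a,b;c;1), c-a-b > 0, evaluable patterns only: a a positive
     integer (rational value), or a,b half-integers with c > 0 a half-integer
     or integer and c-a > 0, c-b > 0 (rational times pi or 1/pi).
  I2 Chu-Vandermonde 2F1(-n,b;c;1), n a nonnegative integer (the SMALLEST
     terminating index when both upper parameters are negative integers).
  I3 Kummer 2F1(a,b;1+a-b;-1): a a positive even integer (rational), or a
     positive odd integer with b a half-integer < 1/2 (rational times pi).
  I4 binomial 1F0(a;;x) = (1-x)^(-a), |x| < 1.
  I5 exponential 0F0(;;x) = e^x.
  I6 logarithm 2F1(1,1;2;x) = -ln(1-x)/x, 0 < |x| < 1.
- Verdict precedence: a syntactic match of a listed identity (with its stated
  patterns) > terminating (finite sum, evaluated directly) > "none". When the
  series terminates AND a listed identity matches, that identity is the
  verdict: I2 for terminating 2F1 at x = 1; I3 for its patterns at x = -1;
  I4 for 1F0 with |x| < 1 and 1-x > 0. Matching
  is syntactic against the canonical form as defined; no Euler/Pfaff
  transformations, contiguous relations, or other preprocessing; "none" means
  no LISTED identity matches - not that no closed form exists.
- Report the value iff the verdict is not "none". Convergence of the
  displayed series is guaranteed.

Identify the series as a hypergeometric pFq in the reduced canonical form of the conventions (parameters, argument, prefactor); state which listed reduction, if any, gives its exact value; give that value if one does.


Key step: from the first term -1: the factorial ratio (C = -1, x = 1) (k+a-1)!/(a-1)! is a rising factorial (a)_k.
Step ratio: r(k) = 1 * (k-\frac{8}{11}) (k+1) / [(k+\frac{83}{22}) (k+1)] - poly over poly, x = 1 from leading terms; C = -1 at k = 0.

x = 1 here; the reduced form reads 2F1, upper {-\frac{8}{11}, 1}, lower {\frac{83}{22}}, C = -1. Verdict: this is Gauss's theorem (I1) (x = 1: the Gamma ratio telescopes since c-a-b = 7/2 > 0 and a = 1 in Z>0). Value: -\frac{61}{77}.


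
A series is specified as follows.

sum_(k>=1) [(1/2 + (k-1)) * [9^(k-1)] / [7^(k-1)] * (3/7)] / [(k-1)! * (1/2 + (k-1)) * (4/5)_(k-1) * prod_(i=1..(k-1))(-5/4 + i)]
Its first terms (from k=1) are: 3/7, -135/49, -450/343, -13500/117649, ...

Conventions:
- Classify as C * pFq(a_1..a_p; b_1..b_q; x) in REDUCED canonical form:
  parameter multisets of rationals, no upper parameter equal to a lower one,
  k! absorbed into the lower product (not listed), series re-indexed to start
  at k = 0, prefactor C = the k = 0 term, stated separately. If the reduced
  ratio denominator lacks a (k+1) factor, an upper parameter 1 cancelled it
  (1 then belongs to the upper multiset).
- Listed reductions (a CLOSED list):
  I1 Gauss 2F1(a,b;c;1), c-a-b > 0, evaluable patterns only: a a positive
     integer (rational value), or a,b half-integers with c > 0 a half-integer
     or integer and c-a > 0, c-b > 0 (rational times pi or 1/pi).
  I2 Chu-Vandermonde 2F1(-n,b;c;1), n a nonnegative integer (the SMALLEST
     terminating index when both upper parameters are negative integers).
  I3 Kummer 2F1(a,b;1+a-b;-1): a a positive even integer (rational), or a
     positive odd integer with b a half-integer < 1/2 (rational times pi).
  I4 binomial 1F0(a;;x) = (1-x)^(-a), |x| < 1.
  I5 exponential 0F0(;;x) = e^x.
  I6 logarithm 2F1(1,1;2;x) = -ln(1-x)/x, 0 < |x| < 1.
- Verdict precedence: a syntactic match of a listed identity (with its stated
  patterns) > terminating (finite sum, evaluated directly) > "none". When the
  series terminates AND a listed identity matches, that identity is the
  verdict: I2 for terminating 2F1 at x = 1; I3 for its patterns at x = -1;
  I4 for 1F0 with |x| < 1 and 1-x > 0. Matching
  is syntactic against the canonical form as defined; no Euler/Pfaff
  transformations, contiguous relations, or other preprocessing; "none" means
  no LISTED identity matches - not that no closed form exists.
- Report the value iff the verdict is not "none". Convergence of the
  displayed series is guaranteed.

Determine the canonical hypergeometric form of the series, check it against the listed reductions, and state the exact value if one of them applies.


Reduced: x = 9/7, 0F2, upper = {-}, lower = {-1/4, 4/5}, C = 3/7. Verdict: none. Every listed pattern misses the 0F2 form at 9/7, upper {-}.

The tell: t_0 = 3/7 here, and the lower running product (C = 3/7, x = 9/7) is a rising factorial.
Ratio: r(k) = (9/7) * 1 / [(k-1/4) (k+4/5) (k+1)] - rational; roots negated = parameters, x = (9/7), C = 3/7.


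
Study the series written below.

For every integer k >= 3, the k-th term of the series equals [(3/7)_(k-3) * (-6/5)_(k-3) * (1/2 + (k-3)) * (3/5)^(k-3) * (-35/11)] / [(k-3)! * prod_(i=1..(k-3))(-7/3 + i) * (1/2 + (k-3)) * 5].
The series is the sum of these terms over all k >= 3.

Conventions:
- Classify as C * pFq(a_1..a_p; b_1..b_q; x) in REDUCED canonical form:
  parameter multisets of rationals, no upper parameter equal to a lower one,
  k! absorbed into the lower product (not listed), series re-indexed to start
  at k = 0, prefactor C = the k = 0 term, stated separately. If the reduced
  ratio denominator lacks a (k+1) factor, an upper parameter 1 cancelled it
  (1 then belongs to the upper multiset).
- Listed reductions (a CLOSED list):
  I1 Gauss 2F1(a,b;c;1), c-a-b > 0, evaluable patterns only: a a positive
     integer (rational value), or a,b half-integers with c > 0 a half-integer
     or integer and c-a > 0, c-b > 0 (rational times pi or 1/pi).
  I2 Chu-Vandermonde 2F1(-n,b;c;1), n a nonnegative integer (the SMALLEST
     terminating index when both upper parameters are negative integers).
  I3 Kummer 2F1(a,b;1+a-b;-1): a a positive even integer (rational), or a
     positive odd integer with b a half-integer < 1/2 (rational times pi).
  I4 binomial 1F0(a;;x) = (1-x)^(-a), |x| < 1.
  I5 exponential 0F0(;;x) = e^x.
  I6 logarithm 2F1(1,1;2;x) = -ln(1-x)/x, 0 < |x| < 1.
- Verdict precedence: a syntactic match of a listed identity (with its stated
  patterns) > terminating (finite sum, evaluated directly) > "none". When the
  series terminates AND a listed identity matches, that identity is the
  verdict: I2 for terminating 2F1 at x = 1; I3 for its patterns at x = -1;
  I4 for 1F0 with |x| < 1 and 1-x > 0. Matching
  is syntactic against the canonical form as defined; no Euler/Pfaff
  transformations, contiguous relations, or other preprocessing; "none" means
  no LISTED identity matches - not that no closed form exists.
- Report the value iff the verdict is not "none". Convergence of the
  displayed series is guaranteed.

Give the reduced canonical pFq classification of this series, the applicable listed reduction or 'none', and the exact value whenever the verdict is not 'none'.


Key step: t_0 = -7/11 here, and the lower running product (prefactor -7/11) is a rising factorial.
Step ratio: r(k) = (3/5) * (k-6/5) (k+3/7) / [(k-4/3) (k+1)] - rational in k, leading ratio (3/5); with t_0 = -7/11, classification follows.

Canonical form: C = -7/11 times 2F1 with upper {-6/5, 3/7}, lower {-4/3}, x = 3/5. Verdict: none - this 2F1 at x = 3/5 matches no listed pattern, and upper {-6/5, 3/7} holds no stopper.


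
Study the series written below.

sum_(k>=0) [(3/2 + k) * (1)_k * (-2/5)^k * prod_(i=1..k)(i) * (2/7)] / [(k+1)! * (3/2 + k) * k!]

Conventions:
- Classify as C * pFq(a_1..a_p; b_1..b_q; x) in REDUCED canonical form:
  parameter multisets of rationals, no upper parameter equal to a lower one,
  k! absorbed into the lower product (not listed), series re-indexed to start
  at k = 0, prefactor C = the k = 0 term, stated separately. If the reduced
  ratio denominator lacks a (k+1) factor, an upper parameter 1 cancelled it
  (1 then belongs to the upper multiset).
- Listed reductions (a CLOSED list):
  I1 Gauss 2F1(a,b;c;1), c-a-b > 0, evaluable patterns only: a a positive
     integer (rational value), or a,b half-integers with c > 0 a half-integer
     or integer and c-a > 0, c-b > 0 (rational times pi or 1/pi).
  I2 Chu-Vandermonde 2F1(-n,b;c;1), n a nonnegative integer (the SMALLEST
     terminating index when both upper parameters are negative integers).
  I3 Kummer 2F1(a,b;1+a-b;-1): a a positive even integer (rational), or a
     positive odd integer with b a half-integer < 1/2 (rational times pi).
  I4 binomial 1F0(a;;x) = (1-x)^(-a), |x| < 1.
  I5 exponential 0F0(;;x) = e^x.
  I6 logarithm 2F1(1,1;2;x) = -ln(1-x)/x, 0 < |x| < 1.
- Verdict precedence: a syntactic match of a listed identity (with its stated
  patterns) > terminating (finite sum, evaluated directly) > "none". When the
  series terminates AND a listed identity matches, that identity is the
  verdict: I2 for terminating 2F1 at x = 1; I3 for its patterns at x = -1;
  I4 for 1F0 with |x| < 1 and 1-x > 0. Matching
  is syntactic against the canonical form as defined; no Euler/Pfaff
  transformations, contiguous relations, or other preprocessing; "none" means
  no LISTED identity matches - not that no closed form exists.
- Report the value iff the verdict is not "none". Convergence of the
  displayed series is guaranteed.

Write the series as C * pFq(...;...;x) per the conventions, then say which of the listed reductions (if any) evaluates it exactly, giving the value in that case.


This is 2/7 * 2F1(1, 1; 2; -2/5) in reduced canonical form. Verdict (x = -2/5): the I6 logarithm reduction applies (the logarithm: parameters (1,1;2), x = -2/5). Sum: (5/7) * ln(7/5).

Key step: with t_0 = 2/7, the running product (C = 2/7, x = -2/5) telescopes to a rising factorial.
Ratio: r(k) = (-2/5) * (k+1) (k+1) / [(k+2) (k+1)] - poly over poly, x = (-2/5) from leading terms; C = 2/7 at k = 0.


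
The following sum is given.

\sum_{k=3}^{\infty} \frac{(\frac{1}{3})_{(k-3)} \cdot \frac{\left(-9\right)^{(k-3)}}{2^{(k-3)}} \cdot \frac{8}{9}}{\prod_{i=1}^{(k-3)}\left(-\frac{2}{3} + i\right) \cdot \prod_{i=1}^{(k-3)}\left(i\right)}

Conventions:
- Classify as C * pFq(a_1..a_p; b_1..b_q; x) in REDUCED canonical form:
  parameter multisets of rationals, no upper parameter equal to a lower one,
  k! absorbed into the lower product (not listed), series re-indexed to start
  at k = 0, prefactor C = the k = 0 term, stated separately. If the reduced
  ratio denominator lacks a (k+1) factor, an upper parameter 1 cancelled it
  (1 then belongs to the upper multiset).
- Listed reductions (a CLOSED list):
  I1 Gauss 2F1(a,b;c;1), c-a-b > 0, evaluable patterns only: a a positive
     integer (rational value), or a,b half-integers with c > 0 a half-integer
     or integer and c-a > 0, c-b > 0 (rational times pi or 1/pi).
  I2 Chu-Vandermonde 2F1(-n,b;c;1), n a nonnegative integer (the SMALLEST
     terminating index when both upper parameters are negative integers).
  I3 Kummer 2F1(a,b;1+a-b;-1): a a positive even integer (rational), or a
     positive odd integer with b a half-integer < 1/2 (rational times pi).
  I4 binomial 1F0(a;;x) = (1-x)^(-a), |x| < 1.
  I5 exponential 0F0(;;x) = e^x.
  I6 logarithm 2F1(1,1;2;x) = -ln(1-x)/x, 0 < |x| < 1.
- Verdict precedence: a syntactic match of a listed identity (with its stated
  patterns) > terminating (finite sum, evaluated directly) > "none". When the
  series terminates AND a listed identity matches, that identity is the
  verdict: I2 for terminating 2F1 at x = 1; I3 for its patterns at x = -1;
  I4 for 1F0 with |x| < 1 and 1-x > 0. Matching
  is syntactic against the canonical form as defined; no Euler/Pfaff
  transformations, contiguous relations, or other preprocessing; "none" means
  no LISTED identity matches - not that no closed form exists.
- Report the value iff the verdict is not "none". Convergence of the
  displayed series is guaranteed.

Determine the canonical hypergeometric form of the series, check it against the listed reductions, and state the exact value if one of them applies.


Prefactor \frac{8}{9}, argument -\frac{9}{2}: 0F0 with upper {-} over lower {-}. Verdict: exponential (I5) matches (the 0F0 exponential series at x = -\frac{9}{2}). Exact value: \frac{8}{9} \cdot e^{-\frac{9}{2}}.

First insight: from the first term \frac{8}{9}: the parameter 1/3 appears in both the upper and lower lists and cancels.
Step ratio: r(k) = -\frac{9}{2} * 1 / [(k+1)] ; factor over Q: parameters, x = -\frac{9}{2}, and C = \frac{8}{9}.


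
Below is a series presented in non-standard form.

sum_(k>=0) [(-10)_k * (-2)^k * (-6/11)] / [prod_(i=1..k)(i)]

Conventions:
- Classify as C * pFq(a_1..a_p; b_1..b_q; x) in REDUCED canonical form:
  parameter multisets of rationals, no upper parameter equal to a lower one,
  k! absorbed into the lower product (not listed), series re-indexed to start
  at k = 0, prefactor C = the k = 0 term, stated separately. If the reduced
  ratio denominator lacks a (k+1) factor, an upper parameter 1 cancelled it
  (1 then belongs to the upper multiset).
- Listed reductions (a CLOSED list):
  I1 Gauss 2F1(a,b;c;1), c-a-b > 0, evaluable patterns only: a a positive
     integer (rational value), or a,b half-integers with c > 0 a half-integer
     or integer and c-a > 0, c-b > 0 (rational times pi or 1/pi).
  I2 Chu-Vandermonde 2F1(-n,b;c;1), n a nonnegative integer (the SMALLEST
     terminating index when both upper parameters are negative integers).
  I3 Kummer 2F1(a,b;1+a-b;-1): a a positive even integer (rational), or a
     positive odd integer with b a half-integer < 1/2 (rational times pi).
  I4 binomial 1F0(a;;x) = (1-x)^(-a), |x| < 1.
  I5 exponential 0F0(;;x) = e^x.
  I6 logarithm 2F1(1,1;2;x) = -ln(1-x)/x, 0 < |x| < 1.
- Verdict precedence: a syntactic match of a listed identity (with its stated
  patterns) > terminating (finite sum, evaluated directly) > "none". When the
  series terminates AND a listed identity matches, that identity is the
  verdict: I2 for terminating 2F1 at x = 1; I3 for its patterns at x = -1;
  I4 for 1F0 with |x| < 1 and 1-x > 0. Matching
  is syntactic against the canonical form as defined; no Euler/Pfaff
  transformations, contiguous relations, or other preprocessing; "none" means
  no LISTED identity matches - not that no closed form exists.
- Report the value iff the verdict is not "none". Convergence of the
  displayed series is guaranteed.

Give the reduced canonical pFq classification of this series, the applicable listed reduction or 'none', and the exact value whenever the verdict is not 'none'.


Canonical form: C = -6/11 times 1F0 with upper {-10}, lower {-}, x = -2. Verdict: terminating - the sum ends at index 10 because -10 is a negative integer; exact evaluation follows. Exact value: -354294/11.

Structural cue: t_0 being -6/11, the product of the first k integers (prefactor -6/11) is k!.
Ratio: r(k) = (-2) * (k-10) / [(k+1)] - poly over poly, x = (-2) from leading terms; C = -6/11 at k = 0.


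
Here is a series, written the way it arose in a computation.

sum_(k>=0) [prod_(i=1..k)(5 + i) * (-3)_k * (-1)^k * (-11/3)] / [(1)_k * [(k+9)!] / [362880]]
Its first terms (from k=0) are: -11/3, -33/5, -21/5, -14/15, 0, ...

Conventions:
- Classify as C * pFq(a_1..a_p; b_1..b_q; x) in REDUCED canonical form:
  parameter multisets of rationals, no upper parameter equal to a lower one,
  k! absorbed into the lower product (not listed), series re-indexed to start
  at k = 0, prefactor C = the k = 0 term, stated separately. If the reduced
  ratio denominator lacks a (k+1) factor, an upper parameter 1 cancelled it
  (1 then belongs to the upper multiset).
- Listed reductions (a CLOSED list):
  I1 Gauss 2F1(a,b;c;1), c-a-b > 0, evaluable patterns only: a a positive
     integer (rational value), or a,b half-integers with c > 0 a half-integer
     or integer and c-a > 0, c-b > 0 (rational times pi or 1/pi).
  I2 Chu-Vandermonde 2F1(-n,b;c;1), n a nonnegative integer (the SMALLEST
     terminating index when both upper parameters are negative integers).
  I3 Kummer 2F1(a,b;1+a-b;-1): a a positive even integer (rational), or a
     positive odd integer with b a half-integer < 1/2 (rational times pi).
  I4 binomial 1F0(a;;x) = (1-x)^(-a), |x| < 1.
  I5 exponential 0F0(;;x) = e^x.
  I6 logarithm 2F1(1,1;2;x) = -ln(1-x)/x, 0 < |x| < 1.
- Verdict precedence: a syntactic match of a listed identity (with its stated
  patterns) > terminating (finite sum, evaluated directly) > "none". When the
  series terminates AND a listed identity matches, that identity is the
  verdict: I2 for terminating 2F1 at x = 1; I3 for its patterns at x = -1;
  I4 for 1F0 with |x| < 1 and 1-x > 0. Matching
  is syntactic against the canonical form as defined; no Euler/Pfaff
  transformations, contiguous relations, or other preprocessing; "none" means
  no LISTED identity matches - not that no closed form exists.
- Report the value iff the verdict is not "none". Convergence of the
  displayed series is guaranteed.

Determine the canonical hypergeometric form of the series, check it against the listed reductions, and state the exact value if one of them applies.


Prefactor -11/3, argument -1: 2F1 with upper {-3, 6} over lower {10}. Verdict: Kummer's theorem (I3) applies (x = -1; c = 10 equals 1+a-b for upper {-3, 6}: listed pattern). Sum: -77/5.

First insight: x = (-1) and the denominator's factorial ratio (C = -11/3) is a lower Pochhammer.
Step ratio: r(k) = (-1) * (k-3) (k+6) / [(k+10) (k+1)] - rational in k. x = (-1); t_0 = -11/3; negate the roots.


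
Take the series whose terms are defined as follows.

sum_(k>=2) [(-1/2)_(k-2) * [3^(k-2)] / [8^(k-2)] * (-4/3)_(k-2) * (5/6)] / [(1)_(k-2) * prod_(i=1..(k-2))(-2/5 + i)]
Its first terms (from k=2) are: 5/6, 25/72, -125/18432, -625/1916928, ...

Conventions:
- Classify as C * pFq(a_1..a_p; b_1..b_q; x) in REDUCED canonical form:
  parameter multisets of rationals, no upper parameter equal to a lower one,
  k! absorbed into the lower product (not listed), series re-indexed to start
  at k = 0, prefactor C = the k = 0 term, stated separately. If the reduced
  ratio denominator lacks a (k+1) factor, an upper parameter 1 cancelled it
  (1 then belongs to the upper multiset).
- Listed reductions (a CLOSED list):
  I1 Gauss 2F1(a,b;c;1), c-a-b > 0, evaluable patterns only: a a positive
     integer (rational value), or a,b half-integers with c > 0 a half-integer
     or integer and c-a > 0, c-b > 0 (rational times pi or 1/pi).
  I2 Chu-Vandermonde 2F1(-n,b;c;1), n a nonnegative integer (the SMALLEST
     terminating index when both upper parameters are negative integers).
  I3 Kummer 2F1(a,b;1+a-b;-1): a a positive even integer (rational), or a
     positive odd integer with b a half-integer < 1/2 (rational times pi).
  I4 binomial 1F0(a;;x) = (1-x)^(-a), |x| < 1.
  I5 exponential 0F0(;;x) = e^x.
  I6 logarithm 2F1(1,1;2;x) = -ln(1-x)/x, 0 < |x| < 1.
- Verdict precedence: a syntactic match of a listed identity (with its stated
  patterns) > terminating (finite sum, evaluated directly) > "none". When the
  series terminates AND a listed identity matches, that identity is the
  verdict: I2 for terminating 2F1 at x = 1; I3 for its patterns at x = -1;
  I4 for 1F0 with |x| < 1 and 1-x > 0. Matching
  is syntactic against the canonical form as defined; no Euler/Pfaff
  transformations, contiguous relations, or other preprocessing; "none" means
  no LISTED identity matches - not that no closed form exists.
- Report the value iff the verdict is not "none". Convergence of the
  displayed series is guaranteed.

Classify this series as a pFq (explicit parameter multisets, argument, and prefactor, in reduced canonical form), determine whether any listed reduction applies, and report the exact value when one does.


Canonical form: C = 5/6 times 2F1 with upper {-4/3, -1/2}, lower {3/5}, x = 3/8. Verdict: none - this 2F1 at x = 3/8 matches no listed pattern, and upper {-4/3, -1/2} holds no stopper.

Key observation: from the first term 5/6: the lower running product (C = 5/6, x = 3/8) is a rising factorial.
Step ratio: r(k) = (3/8) * (k-4/3) (k-1/2) / [(k+3/5) (k+1)] - poly over poly, x = (3/8) from leading terms; C = 5/6 at k = 0.


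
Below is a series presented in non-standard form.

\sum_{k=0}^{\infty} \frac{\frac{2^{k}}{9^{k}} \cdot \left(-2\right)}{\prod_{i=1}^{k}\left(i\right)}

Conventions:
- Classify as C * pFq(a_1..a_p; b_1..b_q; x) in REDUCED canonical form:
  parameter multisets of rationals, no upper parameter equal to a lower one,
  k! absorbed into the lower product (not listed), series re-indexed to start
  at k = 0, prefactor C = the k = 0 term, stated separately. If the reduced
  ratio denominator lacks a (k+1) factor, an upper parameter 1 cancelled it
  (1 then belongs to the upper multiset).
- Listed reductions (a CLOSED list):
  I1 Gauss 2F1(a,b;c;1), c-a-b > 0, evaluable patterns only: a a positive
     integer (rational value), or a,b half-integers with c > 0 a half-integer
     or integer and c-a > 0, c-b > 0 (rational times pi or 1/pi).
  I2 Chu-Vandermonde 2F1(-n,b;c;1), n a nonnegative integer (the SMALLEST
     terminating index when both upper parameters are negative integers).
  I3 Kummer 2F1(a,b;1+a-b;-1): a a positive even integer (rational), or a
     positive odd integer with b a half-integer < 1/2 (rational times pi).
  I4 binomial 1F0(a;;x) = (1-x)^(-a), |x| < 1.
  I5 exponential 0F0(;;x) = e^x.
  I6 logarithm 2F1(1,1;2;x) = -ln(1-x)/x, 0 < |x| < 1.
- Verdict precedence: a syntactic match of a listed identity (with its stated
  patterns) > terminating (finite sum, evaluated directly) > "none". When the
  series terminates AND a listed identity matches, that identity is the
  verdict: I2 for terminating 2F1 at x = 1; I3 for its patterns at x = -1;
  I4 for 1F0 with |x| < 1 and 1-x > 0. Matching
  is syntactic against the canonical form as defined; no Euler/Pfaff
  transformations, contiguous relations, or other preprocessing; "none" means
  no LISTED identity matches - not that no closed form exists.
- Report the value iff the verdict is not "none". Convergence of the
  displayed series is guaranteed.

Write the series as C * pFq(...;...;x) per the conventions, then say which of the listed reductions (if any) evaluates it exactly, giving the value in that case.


Classification (C = -2): 0F0 with upper {-}, lower {-}, argument x = \frac{2}{9}. Verdict: this is the exponential series (I5) (the 0F0 exponential series at x = \frac{2}{9}). Value: \left(-2\right) \cdot e^{\frac{2}{9}}.

Key observation: x = \frac{2}{9} and the two geometric factors (prefactor -2) combine into one argument.
Step ratio: r(k) = \frac{2}{9} * 1 / [(k+1)] - poly over poly, x = \frac{2}{9} from leading terms; C = -2 at k = 0.


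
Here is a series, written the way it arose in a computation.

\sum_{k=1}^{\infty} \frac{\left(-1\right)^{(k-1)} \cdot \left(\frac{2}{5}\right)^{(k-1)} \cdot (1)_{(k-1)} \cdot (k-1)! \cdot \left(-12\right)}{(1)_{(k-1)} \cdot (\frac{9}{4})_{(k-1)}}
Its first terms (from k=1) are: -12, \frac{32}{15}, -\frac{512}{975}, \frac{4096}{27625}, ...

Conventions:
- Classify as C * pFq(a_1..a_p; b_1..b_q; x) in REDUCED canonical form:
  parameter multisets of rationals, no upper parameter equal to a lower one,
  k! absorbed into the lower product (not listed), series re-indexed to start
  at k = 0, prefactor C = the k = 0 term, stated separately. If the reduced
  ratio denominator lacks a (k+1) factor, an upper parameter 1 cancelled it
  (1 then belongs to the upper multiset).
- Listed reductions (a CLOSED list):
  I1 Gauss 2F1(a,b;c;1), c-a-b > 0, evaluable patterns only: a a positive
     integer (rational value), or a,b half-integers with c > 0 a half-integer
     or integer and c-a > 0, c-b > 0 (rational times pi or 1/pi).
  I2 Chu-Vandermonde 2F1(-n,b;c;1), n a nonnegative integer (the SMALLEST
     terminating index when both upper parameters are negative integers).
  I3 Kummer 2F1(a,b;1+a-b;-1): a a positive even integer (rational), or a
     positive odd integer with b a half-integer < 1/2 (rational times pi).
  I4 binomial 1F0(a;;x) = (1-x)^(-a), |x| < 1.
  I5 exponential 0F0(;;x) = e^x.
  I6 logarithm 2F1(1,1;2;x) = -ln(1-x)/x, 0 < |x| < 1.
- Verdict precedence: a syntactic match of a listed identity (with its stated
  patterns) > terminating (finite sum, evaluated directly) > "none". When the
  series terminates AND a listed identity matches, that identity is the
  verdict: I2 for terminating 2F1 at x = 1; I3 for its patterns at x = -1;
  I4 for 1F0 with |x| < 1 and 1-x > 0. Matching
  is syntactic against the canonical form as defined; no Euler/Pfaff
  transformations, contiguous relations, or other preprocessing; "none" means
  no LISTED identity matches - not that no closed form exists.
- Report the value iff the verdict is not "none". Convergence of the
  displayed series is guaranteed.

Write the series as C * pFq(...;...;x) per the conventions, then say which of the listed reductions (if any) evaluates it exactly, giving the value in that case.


Canonical form: C = -12 times 2F1 with upper {1, 1}, lower {\frac{9}{4}}, x = -\frac{2}{5}. Verdict: none (x = -\frac{2}{5}): each listed identity misses the multisets {1, 1} ; {\frac{9}{4}}.

Key step: t_0 being -12, the (-1)^k factor (C = -12) folds into the argument's sign.
Step ratio: r(k) = -\frac{2}{5} * (k+1) (k+1) / [(k+\frac{9}{4}) (k+1)] - rational in k, leading ratio -\frac{2}{5}; with t_0 = -12, classification follows.


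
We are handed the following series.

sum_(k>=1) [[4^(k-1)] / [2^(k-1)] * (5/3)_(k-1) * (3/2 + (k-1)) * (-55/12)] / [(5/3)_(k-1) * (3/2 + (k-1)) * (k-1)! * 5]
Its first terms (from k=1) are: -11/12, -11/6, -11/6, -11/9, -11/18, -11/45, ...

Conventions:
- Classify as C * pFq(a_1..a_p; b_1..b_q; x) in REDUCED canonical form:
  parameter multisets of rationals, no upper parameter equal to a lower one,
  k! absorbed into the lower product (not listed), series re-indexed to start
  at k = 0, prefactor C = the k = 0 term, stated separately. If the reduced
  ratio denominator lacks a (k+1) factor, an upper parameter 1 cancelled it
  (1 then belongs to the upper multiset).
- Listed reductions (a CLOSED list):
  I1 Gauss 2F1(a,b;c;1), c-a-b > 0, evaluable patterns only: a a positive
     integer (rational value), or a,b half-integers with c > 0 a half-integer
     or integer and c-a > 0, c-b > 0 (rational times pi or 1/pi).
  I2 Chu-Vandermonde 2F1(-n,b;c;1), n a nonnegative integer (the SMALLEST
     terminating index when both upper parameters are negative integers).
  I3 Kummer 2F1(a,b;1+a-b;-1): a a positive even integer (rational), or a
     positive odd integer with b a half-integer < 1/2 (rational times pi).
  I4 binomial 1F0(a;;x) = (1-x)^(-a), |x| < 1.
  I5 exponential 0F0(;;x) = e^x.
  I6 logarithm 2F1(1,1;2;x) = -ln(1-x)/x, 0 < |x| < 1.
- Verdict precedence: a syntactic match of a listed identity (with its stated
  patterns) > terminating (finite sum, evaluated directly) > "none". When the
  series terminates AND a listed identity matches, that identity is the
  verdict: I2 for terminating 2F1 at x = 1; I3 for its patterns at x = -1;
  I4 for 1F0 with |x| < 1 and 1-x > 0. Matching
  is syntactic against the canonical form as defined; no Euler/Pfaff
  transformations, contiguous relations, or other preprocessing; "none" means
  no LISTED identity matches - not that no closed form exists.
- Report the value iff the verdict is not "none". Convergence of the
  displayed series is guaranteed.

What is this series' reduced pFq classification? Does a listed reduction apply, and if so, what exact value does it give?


Classification (C = -11/12): 0F0 with upper {-}, lower {-}, argument x = 2. Verdict: exponential (I5) matches (the 0F0 exponential series at x = 2). Value: (-11/12) * e^(2).

Structural cue: t_0 = -11/12 here, and the two k-th powers (C = -11/12, x = 2) combine into one argument.
Term ratio: r(k) = 2 * 1 / [(k+1)] - rational in k, leading ratio 2; with t_0 = -11/12, classification follows.
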